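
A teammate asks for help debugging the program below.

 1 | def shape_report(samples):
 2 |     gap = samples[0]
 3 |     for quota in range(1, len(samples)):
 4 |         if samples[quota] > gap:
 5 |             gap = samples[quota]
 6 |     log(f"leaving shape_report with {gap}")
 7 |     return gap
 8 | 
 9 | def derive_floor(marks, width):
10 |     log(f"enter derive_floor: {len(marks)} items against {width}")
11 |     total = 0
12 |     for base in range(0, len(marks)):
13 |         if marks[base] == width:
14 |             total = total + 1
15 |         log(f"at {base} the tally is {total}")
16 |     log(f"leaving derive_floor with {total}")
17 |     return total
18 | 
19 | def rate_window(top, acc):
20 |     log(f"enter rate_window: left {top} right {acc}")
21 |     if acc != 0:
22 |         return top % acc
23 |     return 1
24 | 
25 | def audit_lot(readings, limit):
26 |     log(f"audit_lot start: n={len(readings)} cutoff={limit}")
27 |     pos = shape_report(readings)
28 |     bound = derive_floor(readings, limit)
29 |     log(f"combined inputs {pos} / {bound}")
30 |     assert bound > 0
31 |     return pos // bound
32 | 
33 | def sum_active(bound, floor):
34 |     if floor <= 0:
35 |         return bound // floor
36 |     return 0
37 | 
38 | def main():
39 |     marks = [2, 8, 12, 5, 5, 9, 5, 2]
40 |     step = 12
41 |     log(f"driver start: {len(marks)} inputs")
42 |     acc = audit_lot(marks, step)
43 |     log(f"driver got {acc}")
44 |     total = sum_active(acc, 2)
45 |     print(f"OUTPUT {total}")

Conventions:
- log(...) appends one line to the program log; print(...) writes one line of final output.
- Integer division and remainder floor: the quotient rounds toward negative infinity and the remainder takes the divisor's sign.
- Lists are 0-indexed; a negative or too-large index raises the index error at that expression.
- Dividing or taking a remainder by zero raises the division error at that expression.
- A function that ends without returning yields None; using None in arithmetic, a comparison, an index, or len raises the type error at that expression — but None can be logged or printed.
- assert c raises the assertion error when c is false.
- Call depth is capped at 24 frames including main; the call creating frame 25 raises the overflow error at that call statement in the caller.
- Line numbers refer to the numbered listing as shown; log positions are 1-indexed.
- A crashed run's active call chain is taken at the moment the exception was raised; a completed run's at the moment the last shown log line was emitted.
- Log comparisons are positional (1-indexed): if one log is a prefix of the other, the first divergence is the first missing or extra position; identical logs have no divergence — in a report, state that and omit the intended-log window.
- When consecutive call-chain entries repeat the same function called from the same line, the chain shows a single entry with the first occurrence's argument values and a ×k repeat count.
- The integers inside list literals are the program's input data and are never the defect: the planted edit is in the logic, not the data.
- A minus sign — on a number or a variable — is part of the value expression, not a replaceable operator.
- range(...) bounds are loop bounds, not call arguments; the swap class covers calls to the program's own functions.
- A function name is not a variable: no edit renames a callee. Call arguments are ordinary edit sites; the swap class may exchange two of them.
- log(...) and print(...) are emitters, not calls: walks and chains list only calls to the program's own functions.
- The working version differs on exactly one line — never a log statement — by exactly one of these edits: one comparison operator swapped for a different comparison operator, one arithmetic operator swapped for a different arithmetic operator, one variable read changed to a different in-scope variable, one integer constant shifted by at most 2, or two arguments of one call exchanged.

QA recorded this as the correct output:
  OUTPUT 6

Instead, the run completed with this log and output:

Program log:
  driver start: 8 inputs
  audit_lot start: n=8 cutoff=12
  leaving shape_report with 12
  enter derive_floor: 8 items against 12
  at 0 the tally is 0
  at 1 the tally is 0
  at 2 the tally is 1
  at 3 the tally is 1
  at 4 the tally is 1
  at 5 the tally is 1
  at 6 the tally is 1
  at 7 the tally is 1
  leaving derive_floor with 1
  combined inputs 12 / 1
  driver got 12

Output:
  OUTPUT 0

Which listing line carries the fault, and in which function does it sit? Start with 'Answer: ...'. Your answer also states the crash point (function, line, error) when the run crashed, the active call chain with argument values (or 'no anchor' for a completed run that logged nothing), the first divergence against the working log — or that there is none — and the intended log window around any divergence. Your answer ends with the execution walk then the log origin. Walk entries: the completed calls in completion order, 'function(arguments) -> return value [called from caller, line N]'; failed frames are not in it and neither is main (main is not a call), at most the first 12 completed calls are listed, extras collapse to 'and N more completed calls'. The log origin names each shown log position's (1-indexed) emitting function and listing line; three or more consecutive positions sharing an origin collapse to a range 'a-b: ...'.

Answer: the defect is in sum_active at line 34.
Key fact: The two runs log identically and part ways only at the printed values.
Call chain: main.
First divergence: none — the logs agree in full.
Execution walk:
  shape_report([2, 8, 12, 5, 5, 9, 5, 2]) -> 12  [called from audit_lot, line 27]
  derive_floor([2, 8, 12, 5, 5, 9, 5, 2], 12) -> 1  [called from audit_lot, line 28]
  audit_lot([2, 8, 12, 5, 5, 9, 5, 2], 12) -> 12  [called from main, line 42]
  sum_active(12, 2) -> 0  [called from main, line 44]
Origin of each log line:
  1: logged in main at line 41
  2: logged in audit_lot at line 26
  3: logged in shape_report at line 6
  4: logged in derive_floor at line 10
  5-12: logged in derive_floor at line 15
  13: logged in derive_floor at line 16
  14: logged in audit_lot at line 29
  15: logged in main at line 43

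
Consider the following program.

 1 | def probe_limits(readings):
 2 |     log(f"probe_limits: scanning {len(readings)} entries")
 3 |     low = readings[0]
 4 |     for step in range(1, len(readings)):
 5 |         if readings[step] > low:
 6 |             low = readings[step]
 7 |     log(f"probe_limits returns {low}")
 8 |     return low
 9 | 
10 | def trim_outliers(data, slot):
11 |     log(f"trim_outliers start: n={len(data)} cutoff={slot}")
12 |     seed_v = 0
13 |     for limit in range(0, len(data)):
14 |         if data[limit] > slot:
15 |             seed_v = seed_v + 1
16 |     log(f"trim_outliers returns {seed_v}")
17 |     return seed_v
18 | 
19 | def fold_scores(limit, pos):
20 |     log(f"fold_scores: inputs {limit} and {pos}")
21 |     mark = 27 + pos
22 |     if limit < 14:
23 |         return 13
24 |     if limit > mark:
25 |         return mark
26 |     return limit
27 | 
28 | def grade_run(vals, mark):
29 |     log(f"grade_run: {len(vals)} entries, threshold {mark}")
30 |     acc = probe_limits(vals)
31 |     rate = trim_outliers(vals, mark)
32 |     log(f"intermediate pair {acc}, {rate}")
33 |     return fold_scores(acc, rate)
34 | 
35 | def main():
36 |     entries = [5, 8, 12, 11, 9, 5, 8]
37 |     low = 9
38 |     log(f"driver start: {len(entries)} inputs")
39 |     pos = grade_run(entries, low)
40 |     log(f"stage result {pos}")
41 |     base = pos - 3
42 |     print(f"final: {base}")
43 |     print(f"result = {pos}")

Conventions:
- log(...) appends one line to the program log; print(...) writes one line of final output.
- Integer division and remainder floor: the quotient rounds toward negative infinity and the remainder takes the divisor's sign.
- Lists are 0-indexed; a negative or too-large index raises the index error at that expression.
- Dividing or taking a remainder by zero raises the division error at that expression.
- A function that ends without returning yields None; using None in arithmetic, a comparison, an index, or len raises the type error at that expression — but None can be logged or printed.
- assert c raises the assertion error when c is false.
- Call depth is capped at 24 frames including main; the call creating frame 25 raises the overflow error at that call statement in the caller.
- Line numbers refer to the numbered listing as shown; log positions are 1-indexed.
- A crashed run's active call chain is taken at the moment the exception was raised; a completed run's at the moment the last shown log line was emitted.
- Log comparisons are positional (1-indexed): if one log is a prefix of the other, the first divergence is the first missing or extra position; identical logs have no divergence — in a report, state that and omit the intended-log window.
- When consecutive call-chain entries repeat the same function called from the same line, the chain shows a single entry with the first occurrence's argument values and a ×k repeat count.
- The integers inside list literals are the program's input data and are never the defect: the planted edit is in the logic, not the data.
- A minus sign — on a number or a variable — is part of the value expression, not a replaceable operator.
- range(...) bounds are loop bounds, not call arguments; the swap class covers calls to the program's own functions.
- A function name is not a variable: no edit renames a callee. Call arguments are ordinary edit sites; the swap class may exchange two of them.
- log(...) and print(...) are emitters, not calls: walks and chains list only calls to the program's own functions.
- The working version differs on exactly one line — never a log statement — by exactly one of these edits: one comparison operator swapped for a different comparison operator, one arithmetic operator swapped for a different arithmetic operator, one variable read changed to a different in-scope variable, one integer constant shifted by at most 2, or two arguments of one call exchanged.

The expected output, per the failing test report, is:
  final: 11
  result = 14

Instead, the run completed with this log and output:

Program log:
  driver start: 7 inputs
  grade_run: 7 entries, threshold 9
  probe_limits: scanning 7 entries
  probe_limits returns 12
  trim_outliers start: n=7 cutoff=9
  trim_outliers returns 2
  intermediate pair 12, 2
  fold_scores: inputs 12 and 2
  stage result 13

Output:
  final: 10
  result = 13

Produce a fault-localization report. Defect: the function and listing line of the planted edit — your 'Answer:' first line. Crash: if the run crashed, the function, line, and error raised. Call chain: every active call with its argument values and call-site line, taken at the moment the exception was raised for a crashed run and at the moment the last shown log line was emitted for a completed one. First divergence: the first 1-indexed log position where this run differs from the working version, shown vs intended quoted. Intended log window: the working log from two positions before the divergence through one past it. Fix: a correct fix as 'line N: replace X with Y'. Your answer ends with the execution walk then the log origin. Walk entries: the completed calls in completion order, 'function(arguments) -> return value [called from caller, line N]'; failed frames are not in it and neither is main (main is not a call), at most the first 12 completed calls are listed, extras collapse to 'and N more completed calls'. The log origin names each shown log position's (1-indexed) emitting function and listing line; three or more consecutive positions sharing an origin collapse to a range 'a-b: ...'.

Answer: the defect is in fold_scores at line 23.
Key fact: Position 9 is the first bad log line: 'stage result 13' should read 'stage result 14'.
Call chain: main.
First divergence: position 9 — shown 'stage result 13', intended 'stage result 14'.
Intended log window:
  7: intermediate pair 12, 2
  8: fold_scores: inputs 12 and 2
  9: stage result 14
Execution walk:
  probe_limits([5, 8, 12, 11, 9, 5, 8]) -> 12  [called from grade_run, line 30]
  trim_outliers([5, 8, 12, 11, 9, 5, 8], 9) -> 2  [called from grade_run, line 31]
  fold_scores(12, 2) -> 13  [called from grade_run, line 33]
  grade_run([5, 8, 12, 11, 9, 5, 8], 9) -> 13  [called from main, line 39]
Origin of each log line:
  1 — main, line 38
  2 — grade_run, line 29
  3 — probe_limits, line 2
  4 — probe_limits, line 7
  5 — trim_outliers, line 11
  6 — trim_outliers, line 16
  7 — grade_run, line 32
  8 — fold_scores, line 20
  9 — main, line 40
A correct fix: line 23: replace `13` with `14`.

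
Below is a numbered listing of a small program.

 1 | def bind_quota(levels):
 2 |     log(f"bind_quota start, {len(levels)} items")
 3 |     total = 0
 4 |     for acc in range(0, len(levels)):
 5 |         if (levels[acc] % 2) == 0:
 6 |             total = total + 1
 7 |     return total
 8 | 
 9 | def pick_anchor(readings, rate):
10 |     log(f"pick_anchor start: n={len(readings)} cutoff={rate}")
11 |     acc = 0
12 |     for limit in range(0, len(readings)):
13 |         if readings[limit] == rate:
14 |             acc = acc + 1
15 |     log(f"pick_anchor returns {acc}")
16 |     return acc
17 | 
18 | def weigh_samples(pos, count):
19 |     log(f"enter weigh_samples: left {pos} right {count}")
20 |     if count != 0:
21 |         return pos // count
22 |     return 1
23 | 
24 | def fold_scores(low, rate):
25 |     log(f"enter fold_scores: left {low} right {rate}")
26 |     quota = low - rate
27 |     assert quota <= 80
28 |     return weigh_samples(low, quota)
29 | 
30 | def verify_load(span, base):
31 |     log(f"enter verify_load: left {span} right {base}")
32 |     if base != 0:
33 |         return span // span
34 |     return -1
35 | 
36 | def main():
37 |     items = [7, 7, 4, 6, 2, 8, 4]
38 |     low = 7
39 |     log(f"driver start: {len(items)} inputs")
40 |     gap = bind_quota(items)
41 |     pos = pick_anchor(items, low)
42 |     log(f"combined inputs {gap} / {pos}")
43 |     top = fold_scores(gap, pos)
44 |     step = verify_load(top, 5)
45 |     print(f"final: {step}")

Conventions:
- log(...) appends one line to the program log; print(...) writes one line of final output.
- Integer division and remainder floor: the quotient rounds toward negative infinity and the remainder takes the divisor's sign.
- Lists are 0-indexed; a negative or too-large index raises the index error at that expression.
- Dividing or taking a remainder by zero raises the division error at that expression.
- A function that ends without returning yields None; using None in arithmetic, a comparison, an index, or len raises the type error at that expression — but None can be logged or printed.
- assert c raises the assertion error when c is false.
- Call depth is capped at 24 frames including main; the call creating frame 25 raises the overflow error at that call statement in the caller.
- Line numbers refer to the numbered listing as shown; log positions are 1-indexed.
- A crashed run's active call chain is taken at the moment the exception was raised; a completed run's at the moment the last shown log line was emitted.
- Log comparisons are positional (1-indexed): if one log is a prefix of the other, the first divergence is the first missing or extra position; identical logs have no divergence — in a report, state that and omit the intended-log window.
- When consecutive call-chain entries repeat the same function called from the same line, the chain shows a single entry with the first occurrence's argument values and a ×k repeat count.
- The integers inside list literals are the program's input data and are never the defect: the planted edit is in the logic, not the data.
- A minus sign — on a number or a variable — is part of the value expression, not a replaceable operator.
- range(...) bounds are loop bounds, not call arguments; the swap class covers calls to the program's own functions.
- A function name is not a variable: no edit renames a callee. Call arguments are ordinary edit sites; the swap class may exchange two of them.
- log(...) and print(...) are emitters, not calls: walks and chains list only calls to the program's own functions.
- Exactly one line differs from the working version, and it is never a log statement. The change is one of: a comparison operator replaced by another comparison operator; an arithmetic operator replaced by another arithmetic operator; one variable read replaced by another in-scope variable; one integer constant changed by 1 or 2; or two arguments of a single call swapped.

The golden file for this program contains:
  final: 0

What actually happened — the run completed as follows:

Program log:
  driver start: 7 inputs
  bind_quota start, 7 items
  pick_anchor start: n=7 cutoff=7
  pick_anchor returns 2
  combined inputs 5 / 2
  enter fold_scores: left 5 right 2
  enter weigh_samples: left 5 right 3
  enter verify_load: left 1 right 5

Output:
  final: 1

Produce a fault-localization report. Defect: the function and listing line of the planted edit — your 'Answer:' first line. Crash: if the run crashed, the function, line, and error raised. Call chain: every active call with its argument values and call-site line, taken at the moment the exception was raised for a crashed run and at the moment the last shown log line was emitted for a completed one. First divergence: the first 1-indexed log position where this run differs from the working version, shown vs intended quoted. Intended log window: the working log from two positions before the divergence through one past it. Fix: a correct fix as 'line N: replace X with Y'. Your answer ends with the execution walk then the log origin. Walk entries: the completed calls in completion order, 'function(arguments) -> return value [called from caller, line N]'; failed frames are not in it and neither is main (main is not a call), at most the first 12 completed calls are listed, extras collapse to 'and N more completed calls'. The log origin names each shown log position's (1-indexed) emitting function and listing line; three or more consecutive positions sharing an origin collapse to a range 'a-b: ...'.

Answer: the defect is in verify_load at line 33.
Key fact: Log streams are identical — the defect surfaces only in the printed output.
Call chain: main -> verify_load(1, 5) (called at line 44).
First divergence: there is none — every log position agrees.
Execution walk:
  bind_quota([7, 7, 4, 6, 2, 8, 4]) -> 5  [called from main, line 40]
  pick_anchor([7, 7, 4, 6, 2, 8, 4], 7) -> 2  [called from main, line 41]
  weigh_samples(5, 3) -> 1  [called from fold_scores, line 28]
  fold_scores(5, 2) -> 1  [called from main, line 43]
  verify_load(1, 5) -> 1  [called from main, line 44]
Origin of each log line:
  1 — main, line 39
  2 — bind_quota, line 2
  3 — pick_anchor, line 10
  4 — pick_anchor, line 15
  5 — main, line 42
  6 — fold_scores, line 25
  7 — weigh_samples, line 19
  8 — verify_load, line 31
A correct fix: line 33: replace `span // span` with `span // base`.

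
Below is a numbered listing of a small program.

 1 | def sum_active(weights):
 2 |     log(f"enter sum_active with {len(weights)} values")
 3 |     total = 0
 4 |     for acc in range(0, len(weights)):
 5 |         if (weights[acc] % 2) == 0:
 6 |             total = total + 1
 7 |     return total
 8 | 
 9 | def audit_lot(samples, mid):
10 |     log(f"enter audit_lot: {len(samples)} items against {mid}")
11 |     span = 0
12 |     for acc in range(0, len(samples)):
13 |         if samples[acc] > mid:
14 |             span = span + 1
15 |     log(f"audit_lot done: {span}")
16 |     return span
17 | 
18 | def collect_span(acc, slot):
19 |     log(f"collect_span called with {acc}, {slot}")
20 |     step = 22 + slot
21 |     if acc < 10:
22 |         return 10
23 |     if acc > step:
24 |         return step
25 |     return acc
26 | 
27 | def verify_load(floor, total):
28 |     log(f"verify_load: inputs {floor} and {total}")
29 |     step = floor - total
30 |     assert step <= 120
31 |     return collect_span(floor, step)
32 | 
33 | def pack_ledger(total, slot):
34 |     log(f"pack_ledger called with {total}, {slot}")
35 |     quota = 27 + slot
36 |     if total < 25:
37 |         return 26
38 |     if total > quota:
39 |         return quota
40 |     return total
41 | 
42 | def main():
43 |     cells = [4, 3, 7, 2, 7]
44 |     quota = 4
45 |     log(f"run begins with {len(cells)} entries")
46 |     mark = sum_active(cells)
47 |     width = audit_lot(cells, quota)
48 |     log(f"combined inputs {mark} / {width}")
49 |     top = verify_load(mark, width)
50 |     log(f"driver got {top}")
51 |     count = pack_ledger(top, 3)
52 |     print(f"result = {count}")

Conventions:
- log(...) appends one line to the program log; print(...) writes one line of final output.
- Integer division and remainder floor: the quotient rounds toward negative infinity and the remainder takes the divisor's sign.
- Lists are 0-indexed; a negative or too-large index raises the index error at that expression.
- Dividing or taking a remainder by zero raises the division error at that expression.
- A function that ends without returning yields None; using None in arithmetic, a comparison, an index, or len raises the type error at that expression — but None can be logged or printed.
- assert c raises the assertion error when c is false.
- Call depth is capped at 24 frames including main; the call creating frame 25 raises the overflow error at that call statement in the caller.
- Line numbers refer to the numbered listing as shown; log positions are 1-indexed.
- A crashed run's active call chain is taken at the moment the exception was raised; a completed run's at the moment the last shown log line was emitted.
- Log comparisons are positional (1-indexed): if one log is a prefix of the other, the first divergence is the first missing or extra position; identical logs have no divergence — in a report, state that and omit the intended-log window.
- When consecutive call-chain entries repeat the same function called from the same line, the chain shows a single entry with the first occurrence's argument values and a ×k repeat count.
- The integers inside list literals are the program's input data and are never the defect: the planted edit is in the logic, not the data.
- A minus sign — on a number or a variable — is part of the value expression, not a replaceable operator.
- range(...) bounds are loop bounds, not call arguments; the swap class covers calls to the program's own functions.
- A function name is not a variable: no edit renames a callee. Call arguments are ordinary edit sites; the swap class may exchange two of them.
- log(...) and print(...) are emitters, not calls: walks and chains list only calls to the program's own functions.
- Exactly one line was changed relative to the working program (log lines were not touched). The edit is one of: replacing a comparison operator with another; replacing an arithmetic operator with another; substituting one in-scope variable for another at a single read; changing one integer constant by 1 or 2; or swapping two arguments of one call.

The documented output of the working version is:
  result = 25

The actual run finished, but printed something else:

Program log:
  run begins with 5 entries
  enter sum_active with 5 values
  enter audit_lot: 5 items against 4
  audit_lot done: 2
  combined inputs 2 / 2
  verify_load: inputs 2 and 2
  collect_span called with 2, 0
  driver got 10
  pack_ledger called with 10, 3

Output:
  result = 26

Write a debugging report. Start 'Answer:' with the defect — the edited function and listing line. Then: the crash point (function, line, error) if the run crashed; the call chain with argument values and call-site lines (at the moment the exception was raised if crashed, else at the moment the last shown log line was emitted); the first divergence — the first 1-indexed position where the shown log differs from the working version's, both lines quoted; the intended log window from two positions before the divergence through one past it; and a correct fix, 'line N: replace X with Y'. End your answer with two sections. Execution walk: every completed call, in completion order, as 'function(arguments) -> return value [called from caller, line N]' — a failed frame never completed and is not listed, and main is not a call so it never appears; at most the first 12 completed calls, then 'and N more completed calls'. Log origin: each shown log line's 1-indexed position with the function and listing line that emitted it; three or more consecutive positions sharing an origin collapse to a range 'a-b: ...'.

Answer: the defect is in pack_ledger at line 37.
The tell: Nothing in the log betrays the bug — only the output does.
Call chain: main -> pack_ledger(10, 3) (called at line 51).
First divergence: none (the log streams are identical).
Execution walk:
  sum_active([4, 3, 7, 2, 7]) -> 2  [called from main, line 46]
  audit_lot([4, 3, 7, 2, 7], 4) -> 2  [called from main, line 47]
  collect_span(2, 0) -> 10  [called from verify_load, line 31]
  verify_load(2, 2) -> 10  [called from main, line 49]
  pack_ledger(10, 3) -> 26  [called from main, line 51]
Log origins:
  1: from main, line 45
  2: from sum_active, line 2
  3: from audit_lot, line 10
  4: from audit_lot, line 15
  5: from main, line 48
  6: from verify_load, line 28
  7: from collect_span, line 19
  8: from main, line 50
  9: from pack_ledger, line 34
A correct fix: line 37: replace `26` with `25`.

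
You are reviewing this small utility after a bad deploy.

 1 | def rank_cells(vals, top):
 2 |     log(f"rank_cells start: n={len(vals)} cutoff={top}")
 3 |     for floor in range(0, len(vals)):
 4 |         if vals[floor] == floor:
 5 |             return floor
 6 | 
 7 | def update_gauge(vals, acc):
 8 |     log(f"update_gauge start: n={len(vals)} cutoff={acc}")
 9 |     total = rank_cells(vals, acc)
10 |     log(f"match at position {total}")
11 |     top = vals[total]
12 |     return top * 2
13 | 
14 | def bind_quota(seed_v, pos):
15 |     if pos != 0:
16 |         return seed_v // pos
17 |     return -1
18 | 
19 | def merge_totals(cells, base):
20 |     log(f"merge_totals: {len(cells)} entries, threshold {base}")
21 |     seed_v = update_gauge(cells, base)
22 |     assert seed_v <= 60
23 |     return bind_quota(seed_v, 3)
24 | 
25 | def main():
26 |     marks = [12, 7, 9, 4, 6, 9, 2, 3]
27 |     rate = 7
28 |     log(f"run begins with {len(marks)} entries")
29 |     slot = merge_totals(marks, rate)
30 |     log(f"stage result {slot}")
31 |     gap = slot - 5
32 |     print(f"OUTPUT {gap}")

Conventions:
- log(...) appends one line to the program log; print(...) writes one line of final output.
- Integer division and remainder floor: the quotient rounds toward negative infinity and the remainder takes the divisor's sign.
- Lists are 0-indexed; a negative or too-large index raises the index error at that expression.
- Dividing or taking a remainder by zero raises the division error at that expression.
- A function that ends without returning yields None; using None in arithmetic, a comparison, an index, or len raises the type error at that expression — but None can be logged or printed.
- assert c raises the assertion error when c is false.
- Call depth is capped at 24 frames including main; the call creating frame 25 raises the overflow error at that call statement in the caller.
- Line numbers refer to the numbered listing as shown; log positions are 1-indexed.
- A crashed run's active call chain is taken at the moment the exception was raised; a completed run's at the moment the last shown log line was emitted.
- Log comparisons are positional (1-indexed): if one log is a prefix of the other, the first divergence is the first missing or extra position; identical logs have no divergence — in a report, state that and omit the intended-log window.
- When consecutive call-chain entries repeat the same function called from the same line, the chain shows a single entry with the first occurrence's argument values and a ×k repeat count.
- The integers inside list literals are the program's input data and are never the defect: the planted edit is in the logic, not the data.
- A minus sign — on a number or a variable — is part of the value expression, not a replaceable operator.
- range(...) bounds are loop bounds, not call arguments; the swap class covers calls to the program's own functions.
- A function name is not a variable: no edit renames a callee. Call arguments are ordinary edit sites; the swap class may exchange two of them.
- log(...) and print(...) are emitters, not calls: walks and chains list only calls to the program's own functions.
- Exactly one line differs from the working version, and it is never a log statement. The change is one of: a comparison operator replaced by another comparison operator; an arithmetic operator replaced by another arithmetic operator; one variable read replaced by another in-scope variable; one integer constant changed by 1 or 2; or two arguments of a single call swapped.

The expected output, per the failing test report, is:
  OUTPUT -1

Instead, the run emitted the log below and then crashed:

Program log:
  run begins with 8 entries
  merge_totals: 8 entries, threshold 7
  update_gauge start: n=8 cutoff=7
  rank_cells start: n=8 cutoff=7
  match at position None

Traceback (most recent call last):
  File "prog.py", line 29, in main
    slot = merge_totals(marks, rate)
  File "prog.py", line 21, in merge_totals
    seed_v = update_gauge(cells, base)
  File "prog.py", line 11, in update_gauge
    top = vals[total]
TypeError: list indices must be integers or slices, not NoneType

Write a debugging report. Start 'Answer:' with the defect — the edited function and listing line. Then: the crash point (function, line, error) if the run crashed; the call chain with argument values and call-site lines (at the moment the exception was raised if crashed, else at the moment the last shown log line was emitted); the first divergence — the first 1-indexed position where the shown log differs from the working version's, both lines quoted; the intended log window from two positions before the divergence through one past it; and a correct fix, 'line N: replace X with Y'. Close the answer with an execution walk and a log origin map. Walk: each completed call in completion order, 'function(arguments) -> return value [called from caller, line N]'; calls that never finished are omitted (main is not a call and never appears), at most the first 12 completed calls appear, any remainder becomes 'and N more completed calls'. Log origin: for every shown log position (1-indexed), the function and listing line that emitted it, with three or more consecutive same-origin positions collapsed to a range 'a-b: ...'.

Answer: the defect is in rank_cells at line 4.
Key observation: Everything matches until log position 5, which reads 'match at position None' in place of 'match at position 1'.
Crash: update_gauge, line 11, TypeError.
Call chain: main -> merge_totals([12, 7, 9, 4, 6, 9, 2, 3], 7) (called at line 29) -> update_gauge([12, 7, 9, 4, 6, 9, 2, 3], 7) (called at line 21).
First divergence: at position 5 the run shows 'match at position None' where the working version logs 'match at position 1'.
Intended log window:
  3: update_gauge start: n=8 cutoff=7
  4: rank_cells start: n=8 cutoff=7
  5: match at position 1
  6: stage result 4
Execution walk:
  rank_cells([12, 7, 9, 4, 6, 9, 2, 3], 7) -> None  [called from update_gauge, line 9]
Log origin:
  1: from main, line 28
  2: from merge_totals, line 20
  3: from update_gauge, line 8
  4: from rank_cells, line 2
  5: from update_gauge, line 10
A correct fix: line 4: replace `vals[floor] == floor` with `vals[floor] == top`.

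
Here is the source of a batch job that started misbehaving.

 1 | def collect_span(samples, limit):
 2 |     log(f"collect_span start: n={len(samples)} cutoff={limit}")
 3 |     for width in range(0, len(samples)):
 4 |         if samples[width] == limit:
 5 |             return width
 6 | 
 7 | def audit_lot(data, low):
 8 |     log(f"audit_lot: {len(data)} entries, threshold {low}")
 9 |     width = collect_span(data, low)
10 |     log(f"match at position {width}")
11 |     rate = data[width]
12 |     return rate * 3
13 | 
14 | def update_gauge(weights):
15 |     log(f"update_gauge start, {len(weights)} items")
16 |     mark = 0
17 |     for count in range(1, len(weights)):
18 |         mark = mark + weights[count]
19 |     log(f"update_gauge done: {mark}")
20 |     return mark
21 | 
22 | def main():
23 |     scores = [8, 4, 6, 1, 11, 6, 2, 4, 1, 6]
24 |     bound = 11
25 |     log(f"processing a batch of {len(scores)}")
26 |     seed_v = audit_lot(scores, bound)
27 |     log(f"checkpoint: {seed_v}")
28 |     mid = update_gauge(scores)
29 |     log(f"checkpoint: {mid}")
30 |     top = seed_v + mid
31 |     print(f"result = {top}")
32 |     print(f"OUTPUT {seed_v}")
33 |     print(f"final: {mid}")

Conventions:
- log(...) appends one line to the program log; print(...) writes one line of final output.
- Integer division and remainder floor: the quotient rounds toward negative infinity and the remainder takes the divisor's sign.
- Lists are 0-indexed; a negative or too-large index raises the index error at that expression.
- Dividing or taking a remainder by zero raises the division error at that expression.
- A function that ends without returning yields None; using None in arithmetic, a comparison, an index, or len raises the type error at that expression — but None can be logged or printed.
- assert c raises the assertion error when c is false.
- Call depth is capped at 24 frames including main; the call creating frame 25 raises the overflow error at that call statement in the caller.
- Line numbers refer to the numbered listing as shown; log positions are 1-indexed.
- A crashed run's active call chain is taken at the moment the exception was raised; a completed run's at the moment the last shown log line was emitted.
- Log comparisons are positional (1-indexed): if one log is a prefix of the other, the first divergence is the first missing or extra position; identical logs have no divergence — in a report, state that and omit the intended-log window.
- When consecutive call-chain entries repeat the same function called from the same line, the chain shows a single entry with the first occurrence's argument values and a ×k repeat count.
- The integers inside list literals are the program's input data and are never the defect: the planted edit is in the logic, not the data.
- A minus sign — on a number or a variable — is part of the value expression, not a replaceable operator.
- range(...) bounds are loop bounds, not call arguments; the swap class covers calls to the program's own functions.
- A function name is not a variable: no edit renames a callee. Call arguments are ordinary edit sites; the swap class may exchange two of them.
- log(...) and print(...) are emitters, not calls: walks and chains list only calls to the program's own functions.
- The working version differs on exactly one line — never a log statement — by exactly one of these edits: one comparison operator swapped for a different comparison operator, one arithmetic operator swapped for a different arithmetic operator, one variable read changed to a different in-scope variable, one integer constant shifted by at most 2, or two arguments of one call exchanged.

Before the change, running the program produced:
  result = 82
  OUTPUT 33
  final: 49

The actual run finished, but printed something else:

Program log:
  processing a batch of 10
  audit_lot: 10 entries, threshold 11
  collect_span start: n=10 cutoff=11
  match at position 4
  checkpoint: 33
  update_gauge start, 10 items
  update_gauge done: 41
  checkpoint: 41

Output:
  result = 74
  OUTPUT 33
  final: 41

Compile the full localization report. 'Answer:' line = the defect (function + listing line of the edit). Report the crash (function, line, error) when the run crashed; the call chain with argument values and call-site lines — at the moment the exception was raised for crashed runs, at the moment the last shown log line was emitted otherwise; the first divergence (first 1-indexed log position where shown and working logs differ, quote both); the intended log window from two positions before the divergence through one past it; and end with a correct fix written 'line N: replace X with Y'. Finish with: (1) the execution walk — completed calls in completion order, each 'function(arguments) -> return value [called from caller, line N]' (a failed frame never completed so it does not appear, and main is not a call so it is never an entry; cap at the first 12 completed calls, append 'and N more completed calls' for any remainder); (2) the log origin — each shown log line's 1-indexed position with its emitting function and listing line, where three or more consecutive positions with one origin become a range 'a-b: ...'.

Answer: the defect is in update_gauge at line 17.
Key observation: The earliest visible damage is log position 7 — 'update_gauge done: 41' rather than the intended 'update_gauge done: 49'.
Call chain: main.
First divergence: at position 7 the run shows 'update_gauge done: 41' where the working version logs 'update_gauge done: 49'.
Intended log window:
  5: checkpoint: 33
  6: update_gauge start, 10 items
  7: update_gauge done: 49
  8: checkpoint: 49
Execution walk:
  collect_span([8, 4, 6, 1, 11, 6, 2, 4, 1, 6], 11) -> 4  [called from audit_lot, line 9]
  audit_lot([8, 4, 6, 1, 11, 6, 2, 4, 1, 6], 11) -> 33  [called from main, line 26]
  update_gauge([8, 4, 6, 1, 11, 6, 2, 4, 1, 6]) -> 41  [called from main, line 28]
Origin of each log line:
  1: from main, line 25
  2: from audit_lot, line 8
  3: from collect_span, line 2
  4: from audit_lot, line 10
  5: from main, line 27
  6: from update_gauge, line 15
  7: from update_gauge, line 19
  8: from main, line 29
A correct fix: line 17: replace `1` with `0`.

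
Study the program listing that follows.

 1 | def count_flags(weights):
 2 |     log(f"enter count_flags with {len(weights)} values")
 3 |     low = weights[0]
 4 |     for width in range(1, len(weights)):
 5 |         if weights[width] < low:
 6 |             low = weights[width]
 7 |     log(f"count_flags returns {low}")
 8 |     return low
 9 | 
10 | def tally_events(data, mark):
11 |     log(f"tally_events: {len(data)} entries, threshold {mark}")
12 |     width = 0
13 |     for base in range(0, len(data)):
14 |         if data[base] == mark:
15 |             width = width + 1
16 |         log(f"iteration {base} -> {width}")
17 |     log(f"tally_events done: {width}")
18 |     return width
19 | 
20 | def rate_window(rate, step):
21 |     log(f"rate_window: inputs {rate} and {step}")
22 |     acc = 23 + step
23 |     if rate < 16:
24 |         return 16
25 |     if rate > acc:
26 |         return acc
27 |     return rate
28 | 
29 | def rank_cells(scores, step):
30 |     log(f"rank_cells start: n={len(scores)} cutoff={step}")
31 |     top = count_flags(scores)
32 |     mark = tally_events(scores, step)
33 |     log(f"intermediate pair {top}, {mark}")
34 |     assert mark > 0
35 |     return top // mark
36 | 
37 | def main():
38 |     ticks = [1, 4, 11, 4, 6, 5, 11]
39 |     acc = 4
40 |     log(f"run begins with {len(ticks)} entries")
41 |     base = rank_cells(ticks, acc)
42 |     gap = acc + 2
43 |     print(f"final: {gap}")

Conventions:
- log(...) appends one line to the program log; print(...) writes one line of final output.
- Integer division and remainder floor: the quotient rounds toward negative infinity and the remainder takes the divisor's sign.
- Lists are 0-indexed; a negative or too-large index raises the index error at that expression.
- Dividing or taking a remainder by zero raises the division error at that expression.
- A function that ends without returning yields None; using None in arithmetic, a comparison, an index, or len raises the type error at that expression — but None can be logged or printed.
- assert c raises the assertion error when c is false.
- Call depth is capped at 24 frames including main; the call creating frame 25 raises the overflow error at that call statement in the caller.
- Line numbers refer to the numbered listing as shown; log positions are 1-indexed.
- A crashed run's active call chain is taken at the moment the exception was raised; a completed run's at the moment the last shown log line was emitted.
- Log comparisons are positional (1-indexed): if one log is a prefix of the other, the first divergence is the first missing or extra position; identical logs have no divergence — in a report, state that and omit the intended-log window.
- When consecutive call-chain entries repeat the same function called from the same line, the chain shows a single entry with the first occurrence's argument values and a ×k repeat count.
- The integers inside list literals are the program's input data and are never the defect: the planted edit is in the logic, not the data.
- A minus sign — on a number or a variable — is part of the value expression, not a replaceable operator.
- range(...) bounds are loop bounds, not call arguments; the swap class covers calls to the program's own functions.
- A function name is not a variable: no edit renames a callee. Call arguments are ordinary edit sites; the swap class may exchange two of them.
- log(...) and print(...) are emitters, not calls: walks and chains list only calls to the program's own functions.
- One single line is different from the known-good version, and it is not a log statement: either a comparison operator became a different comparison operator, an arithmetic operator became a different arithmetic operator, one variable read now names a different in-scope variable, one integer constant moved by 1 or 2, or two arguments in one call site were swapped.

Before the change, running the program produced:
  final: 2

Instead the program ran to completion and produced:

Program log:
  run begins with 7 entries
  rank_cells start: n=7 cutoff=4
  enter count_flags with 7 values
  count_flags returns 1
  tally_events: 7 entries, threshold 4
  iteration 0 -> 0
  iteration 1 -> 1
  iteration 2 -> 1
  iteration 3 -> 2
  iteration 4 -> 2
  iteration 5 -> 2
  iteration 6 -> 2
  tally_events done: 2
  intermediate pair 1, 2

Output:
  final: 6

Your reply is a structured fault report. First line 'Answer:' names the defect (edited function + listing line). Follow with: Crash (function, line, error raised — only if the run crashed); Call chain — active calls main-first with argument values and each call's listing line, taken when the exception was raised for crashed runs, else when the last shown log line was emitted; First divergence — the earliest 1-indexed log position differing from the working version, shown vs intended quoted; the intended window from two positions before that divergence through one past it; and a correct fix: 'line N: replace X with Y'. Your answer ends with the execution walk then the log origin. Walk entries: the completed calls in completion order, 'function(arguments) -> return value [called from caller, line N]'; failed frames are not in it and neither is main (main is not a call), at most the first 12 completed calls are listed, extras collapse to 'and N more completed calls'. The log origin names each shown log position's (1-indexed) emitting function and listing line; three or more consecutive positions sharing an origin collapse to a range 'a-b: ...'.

Answer: the defect is in main at line 42.
Core observation: No log line changed; the fault shows up purely in the output.
Call chain: main -> rank_cells([1, 4, 11, 4, 6, 5, 11], 4) (called at line 41).
First divergence: none; the two logs match at every position.
Execution walk:
  count_flags([1, 4, 11, 4, 6, 5, 11]) -> 1  [called from rank_cells, line 31]
  tally_events([1, 4, 11, 4, 6, 5, 11], 4) -> 2  [called from rank_cells, line 32]
  rank_cells([1, 4, 11, 4, 6, 5, 11], 4) -> 0  [called from main, line 41]
Log origin:
  1: logged in main at line 40
  2: logged in rank_cells at line 30
  3: logged in count_flags at line 2
  4: logged in count_flags at line 7
  5: logged in tally_events at line 11
  6-12: logged in tally_events at line 16
  13: logged in tally_events at line 17
  14: logged in rank_cells at line 33
A correct fix: line 42: replace `acc` with `base`.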